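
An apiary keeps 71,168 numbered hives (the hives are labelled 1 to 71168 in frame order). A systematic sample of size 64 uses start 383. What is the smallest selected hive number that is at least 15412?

k = 71168/64 = 1112
Steps past start: ⌈(15412 − 383)/1112⌉ = ⌈15029/1112⌉ = 14
Selected hive: 383 + 14×1112 = 15951

15951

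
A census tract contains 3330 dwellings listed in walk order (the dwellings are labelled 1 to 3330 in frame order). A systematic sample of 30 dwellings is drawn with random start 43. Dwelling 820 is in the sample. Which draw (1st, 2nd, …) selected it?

8

k = 3330/30 = 111
position = (820 − 43)/111 + 1 = 777/111 + 1 = 7 + 1 = 8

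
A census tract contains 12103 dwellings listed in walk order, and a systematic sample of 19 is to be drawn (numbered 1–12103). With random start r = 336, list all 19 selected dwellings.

336, 973, 1610, 2247, 2884, 3521, 4158, 4795, 5432, 6069, 6706, 7343, 7980, 8617, 9254, 9891, 10528, 11165, 11802

k = N/n = 12103/19 = 637
dwelling 1: 336
dwelling 2: 336 + 637 = 973
dwelling 3: 973 + 637 = 1610
dwelling 4: 1610 + 637 = 2247
dwelling 5: 2247 + 637 = 2884
dwelling 6: 2884 + 637 = 3521
dwelling 7: 3521 + 637 = 4158
dwelling 8: 4158 + 637 = 4795
dwelling 9: 4795 + 637 = 5432
dwelling 10: 5432 + 637 = 6069
dwelling 11: 6069 + 637 = 6706
dwelling 12: 6706 + 637 = 7343
dwelling 13: 7343 + 637 = 7980
dwelling 14: 7980 + 637 = 8617
dwelling 15: 8617 + 637 = 9254
dwelling 16: 9254 + 637 = 9891
dwelling 17: 9891 + 637 = 10528
dwelling 18: 10528 + 637 = 11165
dwelling 19: 11165 + 637 = 11802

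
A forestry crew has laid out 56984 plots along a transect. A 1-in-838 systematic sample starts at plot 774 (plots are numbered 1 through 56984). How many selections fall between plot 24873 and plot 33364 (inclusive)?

k = 838
First selection ≥ 24873: 774 + ⌈(24873−774)/838⌉·838 = 774 + 29×838 = 25076
Last selection ≤ 33364: 774 + ⌊(33364−774)/838⌋·838 = 774 + 38×838 = 32618
Count = 38 − 29 + 1 = 10

10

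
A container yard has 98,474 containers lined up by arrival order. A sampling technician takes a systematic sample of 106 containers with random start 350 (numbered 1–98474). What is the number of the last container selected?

97895

k = 98474/106 = 929
106th selection = r + (106−1)·k = 350 + 105×929 = 350 + 97545 = 97895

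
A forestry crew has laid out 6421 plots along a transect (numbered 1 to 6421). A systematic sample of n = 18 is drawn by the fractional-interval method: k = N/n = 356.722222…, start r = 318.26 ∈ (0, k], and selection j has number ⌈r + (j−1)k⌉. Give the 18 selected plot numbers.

319, 675, 1032, 1389, 1746, 2102, 2459, 2816, 3173, 3529, 3886, 4243, 4599, 4956, 5313, 5670, 6026, 6383

j=1: r + 0k = 318.26 → ⌈·⌉ = 319
j=2: r + 1k = 674.982222… → ⌈·⌉ = 675
j=3: r + 2k = 1031.704444… → ⌈·⌉ = 1032
j=4: r + 3k = 1388.426666… → ⌈·⌉ = 1389
j=5: r + 4k = 1745.148888… → ⌈·⌉ = 1746
j=6: r + 5k = 2101.871111… → ⌈·⌉ = 2102
j=7: r + 6k = 2458.593333… → ⌈·⌉ = 2459
j=8: r + 7k = 2815.315555… → ⌈·⌉ = 2816
j=9: r + 8k = 3172.037777… → ⌈·⌉ = 3173
j=10: r + 9k = 3528.76 → ⌈·⌉ = 3529
j=11: r + 10k = 3885.482222… → ⌈·⌉ = 3886
j=12: r + 11k = 4242.204444… → ⌈·⌉ = 4243
j=13: r + 12k = 4598.926666… → ⌈·⌉ = 4599
j=14: r + 13k = 4955.648888… → ⌈·⌉ = 4956
j=15: r + 14k = 5312.371111… → ⌈·⌉ = 5313
j=16: r + 15k = 5669.093333… → ⌈·⌉ = 5670
j=17: r + 16k = 6025.815555… → ⌈·⌉ = 6026
j=18: r + 17k = 6382.537777… → ⌈·⌉ = 6383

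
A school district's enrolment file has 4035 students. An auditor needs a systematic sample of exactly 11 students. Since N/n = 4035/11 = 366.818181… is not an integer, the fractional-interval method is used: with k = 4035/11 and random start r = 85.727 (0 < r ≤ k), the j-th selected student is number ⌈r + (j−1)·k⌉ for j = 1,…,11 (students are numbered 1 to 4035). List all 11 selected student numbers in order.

j=1: r + 0k = 85.727 → ⌈·⌉ = 86
j=2: r + 1k = 452.545181… → ⌈·⌉ = 453
j=3: r + 2k = 819.363363… → ⌈·⌉ = 820
j=4: r + 3k = 1186.181545… → ⌈·⌉ = 1187
j=5: r + 4k = 1552.999727… → ⌈·⌉ = 1553
j=6: r + 5k = 1919.817909… → ⌈·⌉ = 1920
j=7: r + 6k = 2286.636090… → ⌈·⌉ = 2287
j=8: r + 7k = 2653.454272… → ⌈·⌉ = 2654
j=9: r + 8k = 3020.272454… → ⌈·⌉ = 3021
j=10: r + 9k = 3387.090636… → ⌈·⌉ = 3388
j=11: r + 10k = 3753.908818… → ⌈·⌉ = 3754

86, 453, 820, 1187, 1553, 1920, 2287, 2654, 3021, 3388, 3754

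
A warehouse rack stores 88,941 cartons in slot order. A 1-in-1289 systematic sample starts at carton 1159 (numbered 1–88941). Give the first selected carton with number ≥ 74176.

74632

k = 1289
Steps past start: ⌈(74176 − 1159)/1289⌉ = ⌈73017/1289⌉ = 57
Selected carton: 1159 + 57×1289 = 74632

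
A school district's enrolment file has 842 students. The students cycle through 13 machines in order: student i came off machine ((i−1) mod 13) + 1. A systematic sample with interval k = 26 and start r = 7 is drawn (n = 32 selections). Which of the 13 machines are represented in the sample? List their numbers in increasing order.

Consecutive selections differ by k = 26, so their machine numbers differ by 26 mod 13 = 0.
gcd(26, 13) = 13, so the sample visits 13/13 = 1 distinct residues mod 13.
Start 7 is machine 7; the machines hit are 7.

7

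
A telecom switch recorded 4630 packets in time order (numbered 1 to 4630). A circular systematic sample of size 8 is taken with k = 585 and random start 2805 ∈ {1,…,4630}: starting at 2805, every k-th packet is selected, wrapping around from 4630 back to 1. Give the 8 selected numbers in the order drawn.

2805, 3390, 3975, 4560, 515, 1100, 1685, 2270

Selection 1: 2805
Selection 2: 2805 + 585 = 3390
Selection 3: 3390 + 585 = 3975
Selection 4: 3975 + 585 = 4560
Selection 5: 4560 + 585 = 5145 → 5145 − 4630 = 515
Selection 6: 515 + 585 = 1100
Selection 7: 1100 + 585 = 1685
Selection 8: 1685 + 585 = 2270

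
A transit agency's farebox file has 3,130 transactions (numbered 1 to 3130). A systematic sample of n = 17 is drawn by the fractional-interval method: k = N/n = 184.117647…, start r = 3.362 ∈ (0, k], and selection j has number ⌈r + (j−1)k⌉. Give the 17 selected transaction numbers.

j=1: r + 0k = 3.362 → ⌈·⌉ = 4
j=2: r + 1k = 187.479647… → ⌈·⌉ = 188
j=3: r + 2k = 371.597294… → ⌈·⌉ = 372
j=4: r + 3k = 555.714941… → ⌈·⌉ = 556
j=5: r + 4k = 739.832588… → ⌈·⌉ = 740
j=6: r + 5k = 923.950235… → ⌈·⌉ = 924
j=7: r + 6k = 1108.067882… → ⌈·⌉ = 1109
j=8: r + 7k = 1292.185529… → ⌈·⌉ = 1293
j=9: r + 8k = 1476.303176… → ⌈·⌉ = 1477
j=10: r + 9k = 1660.420823… → ⌈·⌉ = 1661
j=11: r + 10k = 1844.538470… → ⌈·⌉ = 1845
j=12: r + 11k = 2028.656117… → ⌈·⌉ = 2029
j=13: r + 12k = 2212.773764… → ⌈·⌉ = 2213
j=14: r + 13k = 2396.891411… → ⌈·⌉ = 2397
j=15: r + 14k = 2581.009058… → ⌈·⌉ = 2582
j=16: r + 15k = 2765.126705… → ⌈·⌉ = 2766
j=17: r + 16k = 2949.244352… → ⌈·⌉ = 2950

4, 188, 372, 556, 740, 924, 1109, 1293, 1477, 1661, 1845, 2029, 2213, 2397, 2582, 2766, 2950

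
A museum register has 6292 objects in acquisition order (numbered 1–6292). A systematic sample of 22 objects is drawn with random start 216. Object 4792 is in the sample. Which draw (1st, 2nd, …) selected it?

k = 6292/22 = 286
position = (4792 − 216)/286 + 1 = 4576/286 + 1 = 16 + 1 = 17

17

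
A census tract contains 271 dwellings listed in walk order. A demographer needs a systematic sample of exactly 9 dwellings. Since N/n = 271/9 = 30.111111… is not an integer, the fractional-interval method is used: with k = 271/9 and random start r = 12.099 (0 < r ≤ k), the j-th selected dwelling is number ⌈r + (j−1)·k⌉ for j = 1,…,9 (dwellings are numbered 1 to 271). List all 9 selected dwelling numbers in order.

j=1: r + 0k = 12.099 → ⌈·⌉ = 13
j=2: r + 1k = 42.210111… → ⌈·⌉ = 43
j=3: r + 2k = 72.321222… → ⌈·⌉ = 73
j=4: r + 3k = 102.432333… → ⌈·⌉ = 103
j=5: r + 4k = 132.543444… → ⌈·⌉ = 133
j=6: r + 5k = 162.654555… → ⌈·⌉ = 163
j=7: r + 6k = 192.765666… → ⌈·⌉ = 193
j=8: r + 7k = 222.876777… → ⌈·⌉ = 223
j=9: r + 8k = 252.987888… → ⌈·⌉ = 253

13, 43, 73, 103, 133, 163, 193, 223, 253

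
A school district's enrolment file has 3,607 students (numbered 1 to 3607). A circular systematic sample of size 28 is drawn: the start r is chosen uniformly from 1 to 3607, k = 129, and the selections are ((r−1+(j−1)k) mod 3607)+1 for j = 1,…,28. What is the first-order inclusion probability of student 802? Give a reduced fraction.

28/3607

For each position j, as r ranges over 1…3607 the j-th selection hits every student exactly once, so student 802 is selected for exactly 28 of the 3607 starts.
Inclusion probability = 28/3607.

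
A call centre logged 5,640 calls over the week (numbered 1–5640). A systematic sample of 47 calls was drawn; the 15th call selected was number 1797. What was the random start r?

k = 5640/47 = 120
r = 1797 − (15−1)×120 = 1797 − 1680 = 117

117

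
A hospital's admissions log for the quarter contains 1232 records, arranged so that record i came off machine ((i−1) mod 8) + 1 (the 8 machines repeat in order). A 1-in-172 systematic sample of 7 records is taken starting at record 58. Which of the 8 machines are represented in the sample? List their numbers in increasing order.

2, 6

Consecutive selections differ by k = 172, so their machine numbers differ by 172 mod 8 = 4.
gcd(172, 8) = 4, so the sample visits 8/4 = 2 distinct residues mod 8.
Start 58 is machine 2; the machines hit are 2, 6.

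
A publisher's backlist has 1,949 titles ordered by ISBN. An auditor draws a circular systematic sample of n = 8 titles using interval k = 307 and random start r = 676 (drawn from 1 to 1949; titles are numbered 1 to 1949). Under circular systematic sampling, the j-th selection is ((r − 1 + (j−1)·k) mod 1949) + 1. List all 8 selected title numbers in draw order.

Selection 1: 676
Selection 2: 676 + 307 = 983
Selection 3: 983 + 307 = 1290
Selection 4: 1290 + 307 = 1597
Selection 5: 1597 + 307 = 1904
Selection 6: 1904 + 307 = 2211 → 2211 − 1949 = 262
Selection 7: 262 + 307 = 569
Selection 8: 569 + 307 = 876

676, 983, 1290, 1597, 1904, 262, 569, 876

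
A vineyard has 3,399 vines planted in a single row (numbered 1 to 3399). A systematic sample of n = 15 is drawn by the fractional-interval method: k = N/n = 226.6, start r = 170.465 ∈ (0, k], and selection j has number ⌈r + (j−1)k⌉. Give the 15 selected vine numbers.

j=1: r + 0k = 170.465 → ⌈·⌉ = 171
j=2: r + 1k = 397.065 → ⌈·⌉ = 398
j=3: r + 2k = 623.665 → ⌈·⌉ = 624
j=4: r + 3k = 850.265 → ⌈·⌉ = 851
j=5: r + 4k = 1076.865 → ⌈·⌉ = 1077
j=6: r + 5k = 1303.465 → ⌈·⌉ = 1304
j=7: r + 6k = 1530.065 → ⌈·⌉ = 1531
j=8: r + 7k = 1756.665 → ⌈·⌉ = 1757
j=9: r + 8k = 1983.265 → ⌈·⌉ = 1984
j=10: r + 9k = 2209.865 → ⌈·⌉ = 2210
j=11: r + 10k = 2436.465 → ⌈·⌉ = 2437
j=12: r + 11k = 2663.065 → ⌈·⌉ = 2664
j=13: r + 12k = 2889.665 → ⌈·⌉ = 2890
j=14: r + 13k = 3116.265 → ⌈·⌉ = 3117
j=15: r + 14k = 3342.865 → ⌈·⌉ = 3343

171, 398, 624, 851, 1077, 1304, 1531, 1757, 1984, 2210, 2437, 2664, 2890, 3117, 3343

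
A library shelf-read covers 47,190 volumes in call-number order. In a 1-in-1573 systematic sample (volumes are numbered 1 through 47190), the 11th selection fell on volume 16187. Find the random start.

k = 1573
r = 16187 − (11−1)×1573 = 16187 − 15730 = 457

457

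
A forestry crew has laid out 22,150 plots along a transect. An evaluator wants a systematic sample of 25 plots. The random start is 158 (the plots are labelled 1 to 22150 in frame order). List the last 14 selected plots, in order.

k = N/n = 22150/25 = 886
12th selection = 158 + 11×886 = 9904
13th: 9904 + 886 = 10790
14th: 10790 + 886 = 11676
15th: 11676 + 886 = 12562
16th: 12562 + 886 = 13448
17th: 13448 + 886 = 14334
18th: 14334 + 886 = 15220
19th: 15220 + 886 = 16106
20th: 16106 + 886 = 16992
21st: 16992 + 886 = 17878
22nd: 17878 + 886 = 18764
23rd: 18764 + 886 = 19650
24th: 19650 + 886 = 20536
25th: 20536 + 886 = 21422

9904, 10790, 11676, 12562, 13448, 14334, 15220, 16106, 16992, 17878, 18764, 19650, 20536, 21422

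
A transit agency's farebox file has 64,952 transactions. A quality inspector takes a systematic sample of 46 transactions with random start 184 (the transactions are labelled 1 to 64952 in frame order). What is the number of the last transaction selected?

63724

k = 64952/46 = 1412
46th selection = r + (46−1)·k = 184 + 45×1412 = 184 + 63540 = 63724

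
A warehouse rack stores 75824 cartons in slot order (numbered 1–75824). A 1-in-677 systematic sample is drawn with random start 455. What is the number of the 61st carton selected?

k = 677
61st selection = r + (61−1)·k = 455 + 60×677 = 455 + 40620 = 41075

41075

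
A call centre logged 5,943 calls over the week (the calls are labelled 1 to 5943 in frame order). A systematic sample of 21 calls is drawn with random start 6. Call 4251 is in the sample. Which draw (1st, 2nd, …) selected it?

16

k = 5943/21 = 283
position = (4251 − 6)/283 + 1 = 4245/283 + 1 = 15 + 1 = 16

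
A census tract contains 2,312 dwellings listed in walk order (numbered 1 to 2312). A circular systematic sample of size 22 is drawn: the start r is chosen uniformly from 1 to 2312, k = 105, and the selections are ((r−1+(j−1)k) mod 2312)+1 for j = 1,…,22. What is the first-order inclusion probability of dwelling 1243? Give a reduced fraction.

11/1156

For each position j, as r ranges over 1…2312 the j-th selection hits every dwelling exactly once, so dwelling 1243 is selected for exactly 22 of the 2312 starts.
Inclusion probability = 22/2312 = 11/1156.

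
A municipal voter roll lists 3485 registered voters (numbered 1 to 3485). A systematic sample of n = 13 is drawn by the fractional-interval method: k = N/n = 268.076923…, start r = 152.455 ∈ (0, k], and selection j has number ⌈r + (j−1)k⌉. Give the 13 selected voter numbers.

153, 421, 689, 957, 1225, 1493, 1761, 2029, 2298, 2566, 2834, 3102, 3370

j=1: r + 0k = 152.455 → ⌈·⌉ = 153
j=2: r + 1k = 420.531923… → ⌈·⌉ = 421
j=3: r + 2k = 688.608846… → ⌈·⌉ = 689
j=4: r + 3k = 956.685769… → ⌈·⌉ = 957
j=5: r + 4k = 1224.762692… → ⌈·⌉ = 1225
j=6: r + 5k = 1492.839615… → ⌈·⌉ = 1493
j=7: r + 6k = 1760.916538… → ⌈·⌉ = 1761
j=8: r + 7k = 2028.993461… → ⌈·⌉ = 2029
j=9: r + 8k = 2297.070384… → ⌈·⌉ = 2298
j=10: r + 9k = 2565.147307… → ⌈·⌉ = 2566
j=11: r + 10k = 2833.224230… → ⌈·⌉ = 2834
j=12: r + 11k = 3101.301153… → ⌈·⌉ = 3102
j=13: r + 12k = 3369.378076… → ⌈·⌉ = 3370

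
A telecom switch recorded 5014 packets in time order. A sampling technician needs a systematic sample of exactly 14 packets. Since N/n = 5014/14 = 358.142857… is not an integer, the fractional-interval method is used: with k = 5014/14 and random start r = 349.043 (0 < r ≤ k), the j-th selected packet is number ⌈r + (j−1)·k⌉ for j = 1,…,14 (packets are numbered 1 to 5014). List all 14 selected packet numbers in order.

j=1: r + 0k = 349.043 → ⌈·⌉ = 350
j=2: r + 1k = 707.185857… → ⌈·⌉ = 708
j=3: r + 2k = 1065.328714… → ⌈·⌉ = 1066
j=4: r + 3k = 1423.471571… → ⌈·⌉ = 1424
j=5: r + 4k = 1781.614428… → ⌈·⌉ = 1782
j=6: r + 5k = 2139.757285… → ⌈·⌉ = 2140
j=7: r + 6k = 2497.900142… → ⌈·⌉ = 2498
j=8: r + 7k = 2856.043 → ⌈·⌉ = 2857
j=9: r + 8k = 3214.185857… → ⌈·⌉ = 3215
j=10: r + 9k = 3572.328714… → ⌈·⌉ = 3573
j=11: r + 10k = 3930.471571… → ⌈·⌉ = 3931
j=12: r + 11k = 4288.614428… → ⌈·⌉ = 4289
j=13: r + 12k = 4646.757285… → ⌈·⌉ = 4647
j=14: r + 13k = 5004.900142… → ⌈·⌉ = 5005

350, 708, 1066, 1424, 1782, 2140, 2498, 2857, 3215, 3573, 3931, 4289, 4647, 5005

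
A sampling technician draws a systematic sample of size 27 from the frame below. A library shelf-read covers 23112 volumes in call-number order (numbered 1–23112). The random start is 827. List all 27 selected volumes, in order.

827, 1683, 2539, 3395, 4251, 5107, 5963, 6819, 7675, 8531, 9387, 10243, 11099, 11955, 12811, 13667, 14523, 15379, 16235, 17091, 17947, 18803, 19659, 20515, 21371, 22227, 23083

k = N/n = 23112/27 = 856
volume 1: 827
volume 2: 827 + 856 = 1683
volume 3: 1683 + 856 = 2539
volume 4: 2539 + 856 = 3395
volume 5: 3395 + 856 = 4251
volume 6: 4251 + 856 = 5107
volume 7: 5107 + 856 = 5963
volume 8: 5963 + 856 = 6819
volume 9: 6819 + 856 = 7675
volume 10: 7675 + 856 = 8531
volume 11: 8531 + 856 = 9387
volume 12: 9387 + 856 = 10243
volume 13: 10243 + 856 = 11099
volume 14: 11099 + 856 = 11955
volume 15: 11955 + 856 = 12811
volume 16: 12811 + 856 = 13667
volume 17: 13667 + 856 = 14523
volume 18: 14523 + 856 = 15379
volume 19: 15379 + 856 = 16235
volume 20: 16235 + 856 = 17091
volume 21: 17091 + 856 = 17947
volume 22: 17947 + 856 = 18803
volume 23: 18803 + 856 = 19659
volume 24: 19659 + 856 = 20515
volume 25: 20515 + 856 = 21371
volume 26: 21371 + 856 = 22227
volume 27: 22227 + 856 = 23083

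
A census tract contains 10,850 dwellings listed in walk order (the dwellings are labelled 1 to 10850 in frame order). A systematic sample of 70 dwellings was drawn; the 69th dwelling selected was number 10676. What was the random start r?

136

k = 10850/70 = 155
r = 10676 − (69−1)×155 = 10676 − 10540 = 136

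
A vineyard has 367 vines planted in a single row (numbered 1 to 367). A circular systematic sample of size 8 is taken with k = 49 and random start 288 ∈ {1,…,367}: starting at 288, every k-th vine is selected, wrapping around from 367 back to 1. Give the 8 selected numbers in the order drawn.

Selection 1: 288
Selection 2: 288 + 49 = 337
Selection 3: 337 + 49 = 386 → 386 − 367 = 19
Selection 4: 19 + 49 = 68
Selection 5: 68 + 49 = 117
Selection 6: 117 + 49 = 166
Selection 7: 166 + 49 = 215
Selection 8: 215 + 49 = 264

288, 337, 19, 68, 117, 166, 215, 264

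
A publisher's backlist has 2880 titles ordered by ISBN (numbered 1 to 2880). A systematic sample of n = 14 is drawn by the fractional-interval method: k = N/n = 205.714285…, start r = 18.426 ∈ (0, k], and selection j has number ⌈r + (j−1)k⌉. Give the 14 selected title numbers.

j=1: r + 0k = 18.426 → ⌈·⌉ = 19
j=2: r + 1k = 224.140285… → ⌈·⌉ = 225
j=3: r + 2k = 429.854571… → ⌈·⌉ = 430
j=4: r + 3k = 635.568857… → ⌈·⌉ = 636
j=5: r + 4k = 841.283142… → ⌈·⌉ = 842
j=6: r + 5k = 1046.997428… → ⌈·⌉ = 1047
j=7: r + 6k = 1252.711714… → ⌈·⌉ = 1253
j=8: r + 7k = 1458.426 → ⌈·⌉ = 1459
j=9: r + 8k = 1664.140285… → ⌈·⌉ = 1665
j=10: r + 9k = 1869.854571… → ⌈·⌉ = 1870
j=11: r + 10k = 2075.568857… → ⌈·⌉ = 2076
j=12: r + 11k = 2281.283142… → ⌈·⌉ = 2282
j=13: r + 12k = 2486.997428… → ⌈·⌉ = 2487
j=14: r + 13k = 2692.711714… → ⌈·⌉ = 2693

19, 225, 430, 636, 842, 1047, 1253, 1459, 1665, 1870, 2076, 2282, 2487, 2693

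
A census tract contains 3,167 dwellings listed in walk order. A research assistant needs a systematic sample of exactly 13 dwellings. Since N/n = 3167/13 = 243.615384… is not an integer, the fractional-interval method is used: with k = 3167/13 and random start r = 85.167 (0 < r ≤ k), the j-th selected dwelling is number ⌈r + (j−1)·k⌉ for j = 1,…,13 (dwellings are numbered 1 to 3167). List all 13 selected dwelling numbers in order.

j=1: r + 0k = 85.167 → ⌈·⌉ = 86
j=2: r + 1k = 328.782384… → ⌈·⌉ = 329
j=3: r + 2k = 572.397769… → ⌈·⌉ = 573
j=4: r + 3k = 816.013153… → ⌈·⌉ = 817
j=5: r + 4k = 1059.628538… → ⌈·⌉ = 1060
j=6: r + 5k = 1303.243923… → ⌈·⌉ = 1304
j=7: r + 6k = 1546.859307… → ⌈·⌉ = 1547
j=8: r + 7k = 1790.474692… → ⌈·⌉ = 1791
j=9: r + 8k = 2034.090076… → ⌈·⌉ = 2035
j=10: r + 9k = 2277.705461… → ⌈·⌉ = 2278
j=11: r + 10k = 2521.320846… → ⌈·⌉ = 2522
j=12: r + 11k = 2764.936230… → ⌈·⌉ = 2765
j=13: r + 12k = 3008.551615… → ⌈·⌉ = 3009

86, 329, 573, 817, 1060, 1304, 1547, 1791, 2035, 2278, 2522, 2765, 3009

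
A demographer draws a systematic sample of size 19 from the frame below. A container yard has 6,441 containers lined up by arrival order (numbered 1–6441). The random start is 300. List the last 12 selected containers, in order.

k = N/n = 6441/19 = 339
8th selection = 300 + 7×339 = 2673
9th: 2673 + 339 = 3012
10th: 3012 + 339 = 3351
11th: 3351 + 339 = 3690
12th: 3690 + 339 = 4029
13th: 4029 + 339 = 4368
14th: 4368 + 339 = 4707
15th: 4707 + 339 = 5046
16th: 5046 + 339 = 5385
17th: 5385 + 339 = 5724
18th: 5724 + 339 = 6063
19th: 6063 + 339 = 6402

2673, 3012, 3351, 3690, 4029, 4368, 4707, 5046, 5385, 5724, 6063, 6402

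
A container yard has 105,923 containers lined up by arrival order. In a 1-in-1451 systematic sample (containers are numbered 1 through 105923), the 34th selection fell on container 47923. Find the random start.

40

k = 1451
r = 47923 − (34−1)×1451 = 47923 − 47883 = 40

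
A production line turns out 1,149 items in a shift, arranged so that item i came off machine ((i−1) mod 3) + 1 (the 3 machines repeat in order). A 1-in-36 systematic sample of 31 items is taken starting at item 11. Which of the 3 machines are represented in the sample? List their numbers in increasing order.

Consecutive selections differ by k = 36, so their machine numbers differ by 36 mod 3 = 0.
gcd(36, 3) = 3, so the sample visits 3/3 = 1 distinct residues mod 3.
Start 11 is machine 2; the machines hit are 2.

2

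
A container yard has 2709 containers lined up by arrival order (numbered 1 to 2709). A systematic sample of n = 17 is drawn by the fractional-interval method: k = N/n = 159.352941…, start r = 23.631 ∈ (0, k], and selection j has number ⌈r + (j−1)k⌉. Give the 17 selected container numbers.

j=1: r + 0k = 23.631 → ⌈·⌉ = 24
j=2: r + 1k = 182.983941… → ⌈·⌉ = 183
j=3: r + 2k = 342.336882… → ⌈·⌉ = 343
j=4: r + 3k = 501.689823… → ⌈·⌉ = 502
j=5: r + 4k = 661.042764… → ⌈·⌉ = 662
j=6: r + 5k = 820.395705… → ⌈·⌉ = 821
j=7: r + 6k = 979.748647… → ⌈·⌉ = 980
j=8: r + 7k = 1139.101588… → ⌈·⌉ = 1140
j=9: r + 8k = 1298.454529… → ⌈·⌉ = 1299
j=10: r + 9k = 1457.807470… → ⌈·⌉ = 1458
j=11: r + 10k = 1617.160411… → ⌈·⌉ = 1618
j=12: r + 11k = 1776.513352… → ⌈·⌉ = 1777
j=13: r + 12k = 1935.866294… → ⌈·⌉ = 1936
j=14: r + 13k = 2095.219235… → ⌈·⌉ = 2096
j=15: r + 14k = 2254.572176… → ⌈·⌉ = 2255
j=16: r + 15k = 2413.925117… → ⌈·⌉ = 2414
j=17: r + 16k = 2573.278058… → ⌈·⌉ = 2574

24, 183, 343, 502, 662, 821, 980, 1140, 1299, 1458, 1618, 1777, 1936, 2096, 2255, 2414, 2574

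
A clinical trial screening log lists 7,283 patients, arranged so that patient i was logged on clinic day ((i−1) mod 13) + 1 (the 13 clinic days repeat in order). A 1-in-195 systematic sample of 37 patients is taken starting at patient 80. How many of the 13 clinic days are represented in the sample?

1

Consecutive selections differ by k = 195, so their clinic day numbers differ by 195 mod 13 = 0.
gcd(195, 13) = 13, so the sample visits 13/13 = 1 distinct residues mod 13.
Start 80 is clinic day 2; the clinic days hit are 2.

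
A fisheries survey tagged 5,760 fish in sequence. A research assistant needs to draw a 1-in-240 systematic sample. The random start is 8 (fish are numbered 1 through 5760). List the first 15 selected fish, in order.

fish 1: 8
fish 2: 8 + 240 = 248
fish 3: 248 + 240 = 488
fish 4: 488 + 240 = 728
fish 5: 728 + 240 = 968
fish 6: 968 + 240 = 1208
fish 7: 1208 + 240 = 1448
fish 8: 1448 + 240 = 1688
fish 9: 1688 + 240 = 1928
fish 10: 1928 + 240 = 2168
fish 11: 2168 + 240 = 2408
fish 12: 2408 + 240 = 2648
fish 13: 2648 + 240 = 2888
fish 14: 2888 + 240 = 3128
fish 15: 3128 + 240 = 3368

8, 248, 488, 728, 968, 1208, 1448, 1688, 1928, 2168, 2408, 2648, 2888, 3128, 3368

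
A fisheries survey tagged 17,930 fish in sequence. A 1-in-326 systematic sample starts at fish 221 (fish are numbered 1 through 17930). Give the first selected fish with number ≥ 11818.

k = 326
Steps past start: ⌈(11818 − 221)/326⌉ = ⌈11597/326⌉ = 36
Selected fish: 221 + 36×326 = 11957

11957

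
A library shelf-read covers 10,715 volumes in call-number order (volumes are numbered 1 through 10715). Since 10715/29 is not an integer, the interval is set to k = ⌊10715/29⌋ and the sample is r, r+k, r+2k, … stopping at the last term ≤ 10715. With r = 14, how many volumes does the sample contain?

30

k = ⌊10715/29⌋ = 369
Achieved size = ⌊(10715 − 14)/369⌋ + 1 = ⌊10701/369⌋ + 1 = 29 + 1 = 30
(last selection: 14 + 29×369 = 10715 ≤ 10715; next would be 11084 > 10715)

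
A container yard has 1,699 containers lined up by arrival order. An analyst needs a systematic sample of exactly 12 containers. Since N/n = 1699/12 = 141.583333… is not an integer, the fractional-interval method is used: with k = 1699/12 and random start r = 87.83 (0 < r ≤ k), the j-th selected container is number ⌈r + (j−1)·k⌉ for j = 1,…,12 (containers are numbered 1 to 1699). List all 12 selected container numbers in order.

j=1: r + 0k = 87.83 → ⌈·⌉ = 88
j=2: r + 1k = 229.413333… → ⌈·⌉ = 230
j=3: r + 2k = 370.996666… → ⌈·⌉ = 371
j=4: r + 3k = 512.58 → ⌈·⌉ = 513
j=5: r + 4k = 654.163333… → ⌈·⌉ = 655
j=6: r + 5k = 795.746666… → ⌈·⌉ = 796
j=7: r + 6k = 937.33 → ⌈·⌉ = 938
j=8: r + 7k = 1078.913333… → ⌈·⌉ = 1079
j=9: r + 8k = 1220.496666… → ⌈·⌉ = 1221
j=10: r + 9k = 1362.08 → ⌈·⌉ = 1363
j=11: r + 10k = 1503.663333… → ⌈·⌉ = 1504
j=12: r + 11k = 1645.246666… → ⌈·⌉ = 1646

88, 230, 371, 513, 655, 796, 938, 1079, 1221, 1363, 1504, 1646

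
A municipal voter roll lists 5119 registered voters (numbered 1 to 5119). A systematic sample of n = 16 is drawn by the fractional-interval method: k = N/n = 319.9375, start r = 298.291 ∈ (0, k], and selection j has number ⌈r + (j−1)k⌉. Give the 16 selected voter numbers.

299, 619, 939, 1259, 1579, 1898, 2218, 2538, 2858, 3178, 3498, 3818, 4138, 4458, 4778, 5098

j=1: r + 0k = 298.291 → ⌈·⌉ = 299
j=2: r + 1k = 618.2285 → ⌈·⌉ = 619
j=3: r + 2k = 938.166 → ⌈·⌉ = 939
j=4: r + 3k = 1258.1035 → ⌈·⌉ = 1259
j=5: r + 4k = 1578.041 → ⌈·⌉ = 1579
j=6: r + 5k = 1897.9785 → ⌈·⌉ = 1898
j=7: r + 6k = 2217.916 → ⌈·⌉ = 2218
j=8: r + 7k = 2537.8535 → ⌈·⌉ = 2538
j=9: r + 8k = 2857.791 → ⌈·⌉ = 2858
j=10: r + 9k = 3177.7285 → ⌈·⌉ = 3178
j=11: r + 10k = 3497.666 → ⌈·⌉ = 3498
j=12: r + 11k = 3817.6035 → ⌈·⌉ = 3818
j=13: r + 12k = 4137.541 → ⌈·⌉ = 4138
j=14: r + 13k = 4457.4785 → ⌈·⌉ = 4458
j=15: r + 14k = 4777.416 → ⌈·⌉ = 4778
j=16: r + 15k = 5097.3535 → ⌈·⌉ = 5098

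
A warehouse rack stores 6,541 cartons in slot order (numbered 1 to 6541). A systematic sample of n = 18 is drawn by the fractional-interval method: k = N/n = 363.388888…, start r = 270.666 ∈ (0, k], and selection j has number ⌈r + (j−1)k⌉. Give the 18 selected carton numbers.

271, 635, 998, 1361, 1725, 2088, 2451, 2815, 3178, 3542, 3905, 4268, 4632, 4995, 5359, 5722, 6085, 6449

j=1: r + 0k = 270.666 → ⌈·⌉ = 271
j=2: r + 1k = 634.054888… → ⌈·⌉ = 635
j=3: r + 2k = 997.443777… → ⌈·⌉ = 998
j=4: r + 3k = 1360.832666… → ⌈·⌉ = 1361
j=5: r + 4k = 1724.221555… → ⌈·⌉ = 1725
j=6: r + 5k = 2087.610444… → ⌈·⌉ = 2088
j=7: r + 6k = 2450.999333… → ⌈·⌉ = 2451
j=8: r + 7k = 2814.388222… → ⌈·⌉ = 2815
j=9: r + 8k = 3177.777111… → ⌈·⌉ = 3178
j=10: r + 9k = 3541.166 → ⌈·⌉ = 3542
j=11: r + 10k = 3904.554888… → ⌈·⌉ = 3905
j=12: r + 11k = 4267.943777… → ⌈·⌉ = 4268
j=13: r + 12k = 4631.332666… → ⌈·⌉ = 4632
j=14: r + 13k = 4994.721555… → ⌈·⌉ = 4995
j=15: r + 14k = 5358.110444… → ⌈·⌉ = 5359
j=16: r + 15k = 5721.499333… → ⌈·⌉ = 5722
j=17: r + 16k = 6084.888222… → ⌈·⌉ = 6085
j=18: r + 17k = 6448.277111… → ⌈·⌉ = 6449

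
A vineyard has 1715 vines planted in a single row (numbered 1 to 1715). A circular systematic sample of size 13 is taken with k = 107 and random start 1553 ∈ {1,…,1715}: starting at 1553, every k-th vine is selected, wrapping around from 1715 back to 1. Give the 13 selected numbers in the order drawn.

1553, 1660, 52, 159, 266, 373, 480, 587, 694, 801, 908, 1015, 1122

Selection 1: 1553
Selection 2: 1553 + 107 = 1660
Selection 3: 1660 + 107 = 1767 → 1767 − 1715 = 52
Selection 4: 52 + 107 = 159
Selection 5: 159 + 107 = 266
Selection 6: 266 + 107 = 373
Selection 7: 373 + 107 = 480
Selection 8: 480 + 107 = 587
Selection 9: 587 + 107 = 694
Selection 10: 694 + 107 = 801
Selection 11: 801 + 107 = 908
Selection 12: 908 + 107 = 1015
Selection 13: 1015 + 107 = 1122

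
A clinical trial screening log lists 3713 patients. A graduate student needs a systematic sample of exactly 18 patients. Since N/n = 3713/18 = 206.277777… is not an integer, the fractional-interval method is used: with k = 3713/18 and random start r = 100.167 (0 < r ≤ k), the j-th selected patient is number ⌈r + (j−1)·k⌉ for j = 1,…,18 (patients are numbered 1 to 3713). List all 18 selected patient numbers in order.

j=1: r + 0k = 100.167 → ⌈·⌉ = 101
j=2: r + 1k = 306.444777… → ⌈·⌉ = 307
j=3: r + 2k = 512.722555… → ⌈·⌉ = 513
j=4: r + 3k = 719.000333… → ⌈·⌉ = 720
j=5: r + 4k = 925.278111… → ⌈·⌉ = 926
j=6: r + 5k = 1131.555888… → ⌈·⌉ = 1132
j=7: r + 6k = 1337.833666… → ⌈·⌉ = 1338
j=8: r + 7k = 1544.111444… → ⌈·⌉ = 1545
j=9: r + 8k = 1750.389222… → ⌈·⌉ = 1751
j=10: r + 9k = 1956.667 → ⌈·⌉ = 1957
j=11: r + 10k = 2162.944777… → ⌈·⌉ = 2163
j=12: r + 11k = 2369.222555… → ⌈·⌉ = 2370
j=13: r + 12k = 2575.500333… → ⌈·⌉ = 2576
j=14: r + 13k = 2781.778111… → ⌈·⌉ = 2782
j=15: r + 14k = 2988.055888… → ⌈·⌉ = 2989
j=16: r + 15k = 3194.333666… → ⌈·⌉ = 3195
j=17: r + 16k = 3400.611444… → ⌈·⌉ = 3401
j=18: r + 17k = 3606.889222… → ⌈·⌉ = 3607

101, 307, 513, 720, 926, 1132, 1338, 1545, 1751, 1957, 2163, 2370, 2576, 2782, 2989, 3195, 3401, 3607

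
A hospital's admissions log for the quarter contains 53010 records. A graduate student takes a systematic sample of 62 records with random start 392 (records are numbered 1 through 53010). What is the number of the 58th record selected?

49127

k = 53010/62 = 855
58th selection = r + (58−1)·k = 392 + 57×855 = 392 + 48735 = 49127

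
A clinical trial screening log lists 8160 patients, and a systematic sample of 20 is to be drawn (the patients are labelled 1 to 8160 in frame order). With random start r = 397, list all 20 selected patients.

397, 805, 1213, 1621, 2029, 2437, 2845, 3253, 3661, 4069, 4477, 4885, 5293, 5701, 6109, 6517, 6925, 7333, 7741, 8149

k = N/n = 8160/20 = 408
patient 1: 397
patient 2: 397 + 408 = 805
patient 3: 805 + 408 = 1213
patient 4: 1213 + 408 = 1621
patient 5: 1621 + 408 = 2029
patient 6: 2029 + 408 = 2437
patient 7: 2437 + 408 = 2845
patient 8: 2845 + 408 = 3253
patient 9: 3253 + 408 = 3661
patient 10: 3661 + 408 = 4069
patient 11: 4069 + 408 = 4477
patient 12: 4477 + 408 = 4885
patient 13: 4885 + 408 = 5293
patient 14: 5293 + 408 = 5701
patient 15: 5701 + 408 = 6109
patient 16: 6109 + 408 = 6517
patient 17: 6517 + 408 = 6925
patient 18: 6925 + 408 = 7333
patient 19: 7333 + 408 = 7741
patient 20: 7741 + 408 = 8149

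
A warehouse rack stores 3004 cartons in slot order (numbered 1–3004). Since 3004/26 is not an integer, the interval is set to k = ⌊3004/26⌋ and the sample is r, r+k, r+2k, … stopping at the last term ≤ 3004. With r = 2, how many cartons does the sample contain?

27

k = ⌊3004/26⌋ = 115
Achieved size = ⌊(3004 − 2)/115⌋ + 1 = ⌊3002/115⌋ + 1 = 26 + 1 = 27
(last selection: 2 + 26×115 = 2992 ≤ 3004; next would be 3107 > 3004)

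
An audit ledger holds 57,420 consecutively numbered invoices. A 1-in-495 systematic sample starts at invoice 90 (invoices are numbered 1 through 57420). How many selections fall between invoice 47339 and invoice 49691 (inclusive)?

k = 495
First selection ≥ 47339: 90 + ⌈(47339−90)/495⌉·495 = 90 + 96×495 = 47610
Last selection ≤ 49691: 90 + ⌊(49691−90)/495⌋·495 = 90 + 100×495 = 49590
Count = 100 − 96 + 1 = 5

5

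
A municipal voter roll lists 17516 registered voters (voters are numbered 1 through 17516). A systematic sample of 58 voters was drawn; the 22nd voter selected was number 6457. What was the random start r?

k = 17516/58 = 302
r = 6457 − (22−1)×302 = 6457 − 6342 = 115

115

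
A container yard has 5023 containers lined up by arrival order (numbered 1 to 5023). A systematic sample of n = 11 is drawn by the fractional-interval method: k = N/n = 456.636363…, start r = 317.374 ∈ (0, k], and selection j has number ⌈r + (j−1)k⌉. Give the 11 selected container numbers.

318, 775, 1231, 1688, 2144, 2601, 3058, 3514, 3971, 4428, 4884

j=1: r + 0k = 317.374 → ⌈·⌉ = 318
j=2: r + 1k = 774.010363… → ⌈·⌉ = 775
j=3: r + 2k = 1230.646727… → ⌈·⌉ = 1231
j=4: r + 3k = 1687.283090… → ⌈·⌉ = 1688
j=5: r + 4k = 2143.919454… → ⌈·⌉ = 2144
j=6: r + 5k = 2600.555818… → ⌈·⌉ = 2601
j=7: r + 6k = 3057.192181… → ⌈·⌉ = 3058
j=8: r + 7k = 3513.828545… → ⌈·⌉ = 3514
j=9: r + 8k = 3970.464909… → ⌈·⌉ = 3971
j=10: r + 9k = 4427.101272… → ⌈·⌉ = 4428
j=11: r + 10k = 4883.737636… → ⌈·⌉ = 4884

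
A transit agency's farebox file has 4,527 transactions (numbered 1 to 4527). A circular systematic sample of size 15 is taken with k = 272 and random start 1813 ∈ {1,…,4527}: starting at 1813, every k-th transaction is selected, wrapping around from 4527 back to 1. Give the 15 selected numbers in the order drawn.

1813, 2085, 2357, 2629, 2901, 3173, 3445, 3717, 3989, 4261, 6, 278, 550, 822, 1094

Selection 1: 1813
Selection 2: 1813 + 272 = 2085
Selection 3: 2085 + 272 = 2357
Selection 4: 2357 + 272 = 2629
Selection 5: 2629 + 272 = 2901
Selection 6: 2901 + 272 = 3173
Selection 7: 3173 + 272 = 3445
Selection 8: 3445 + 272 = 3717
Selection 9: 3717 + 272 = 3989
Selection 10: 3989 + 272 = 4261
Selection 11: 4261 + 272 = 4533 → 4533 − 4527 = 6
Selection 12: 6 + 272 = 278
Selection 13: 278 + 272 = 550
Selection 14: 550 + 272 = 822
Selection 15: 822 + 272 = 1094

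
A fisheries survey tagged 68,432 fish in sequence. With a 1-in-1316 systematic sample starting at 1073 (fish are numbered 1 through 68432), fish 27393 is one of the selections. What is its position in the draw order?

21

k = 1316
position = (27393 − 1073)/1316 + 1 = 26320/1316 + 1 = 20 + 1 = 21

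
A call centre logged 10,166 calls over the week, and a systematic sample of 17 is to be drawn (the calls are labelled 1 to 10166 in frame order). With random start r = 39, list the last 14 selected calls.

k = N/n = 10166/17 = 598
4th selection = 39 + 3×598 = 1833
5th: 1833 + 598 = 2431
6th: 2431 + 598 = 3029
7th: 3029 + 598 = 3627
8th: 3627 + 598 = 4225
9th: 4225 + 598 = 4823
10th: 4823 + 598 = 5421
11th: 5421 + 598 = 6019
12th: 6019 + 598 = 6617
13th: 6617 + 598 = 7215
14th: 7215 + 598 = 7813
15th: 7813 + 598 = 8411
16th: 8411 + 598 = 9009
17th: 9009 + 598 = 9607

1833, 2431, 3029, 3627, 4225, 4823, 5421, 6019, 6617, 7215, 7813, 8411, 9009, 9607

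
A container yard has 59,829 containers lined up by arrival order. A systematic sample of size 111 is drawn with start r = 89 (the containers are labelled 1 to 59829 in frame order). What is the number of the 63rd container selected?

k = 59829/111 = 539
63rd selection = r + (63−1)·k = 89 + 62×539 = 89 + 33418 = 33507

33507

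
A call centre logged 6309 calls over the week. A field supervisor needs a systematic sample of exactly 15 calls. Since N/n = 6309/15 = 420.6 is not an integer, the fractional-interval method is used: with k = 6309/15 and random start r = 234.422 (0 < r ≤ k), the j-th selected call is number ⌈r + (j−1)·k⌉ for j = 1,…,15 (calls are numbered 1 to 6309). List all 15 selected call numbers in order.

235, 656, 1076, 1497, 1917, 2338, 2759, 3179, 3600, 4020, 4441, 4862, 5282, 5703, 6123

j=1: r + 0k = 234.422 → ⌈·⌉ = 235
j=2: r + 1k = 655.022 → ⌈·⌉ = 656
j=3: r + 2k = 1075.622 → ⌈·⌉ = 1076
j=4: r + 3k = 1496.222 → ⌈·⌉ = 1497
j=5: r + 4k = 1916.822 → ⌈·⌉ = 1917
j=6: r + 5k = 2337.422 → ⌈·⌉ = 2338
j=7: r + 6k = 2758.022 → ⌈·⌉ = 2759
j=8: r + 7k = 3178.622 → ⌈·⌉ = 3179
j=9: r + 8k = 3599.222 → ⌈·⌉ = 3600
j=10: r + 9k = 4019.822 → ⌈·⌉ = 4020
j=11: r + 10k = 4440.422 → ⌈·⌉ = 4441
j=12: r + 11k = 4861.022 → ⌈·⌉ = 4862
j=13: r + 12k = 5281.622 → ⌈·⌉ = 5282
j=14: r + 13k = 5702.222 → ⌈·⌉ = 5703
j=15: r + 14k = 6122.822 → ⌈·⌉ = 6123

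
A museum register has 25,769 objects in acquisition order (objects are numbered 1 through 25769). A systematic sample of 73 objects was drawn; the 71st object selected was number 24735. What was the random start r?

k = 25769/73 = 353
r = 24735 − (71−1)×353 = 24735 − 24710 = 25

25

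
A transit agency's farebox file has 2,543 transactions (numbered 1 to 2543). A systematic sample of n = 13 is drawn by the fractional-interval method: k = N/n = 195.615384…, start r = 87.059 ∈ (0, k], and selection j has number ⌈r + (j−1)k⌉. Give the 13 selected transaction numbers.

88, 283, 479, 674, 870, 1066, 1261, 1457, 1652, 1848, 2044, 2239, 2435

j=1: r + 0k = 87.059 → ⌈·⌉ = 88
j=2: r + 1k = 282.674384… → ⌈·⌉ = 283
j=3: r + 2k = 478.289769… → ⌈·⌉ = 479
j=4: r + 3k = 673.905153… → ⌈·⌉ = 674
j=5: r + 4k = 869.520538… → ⌈·⌉ = 870
j=6: r + 5k = 1065.135923… → ⌈·⌉ = 1066
j=7: r + 6k = 1260.751307… → ⌈·⌉ = 1261
j=8: r + 7k = 1456.366692… → ⌈·⌉ = 1457
j=9: r + 8k = 1651.982076… → ⌈·⌉ = 1652
j=10: r + 9k = 1847.597461… → ⌈·⌉ = 1848
j=11: r + 10k = 2043.212846… → ⌈·⌉ = 2044
j=12: r + 11k = 2238.828230… → ⌈·⌉ = 2239
j=13: r + 12k = 2434.443615… → ⌈·⌉ = 2435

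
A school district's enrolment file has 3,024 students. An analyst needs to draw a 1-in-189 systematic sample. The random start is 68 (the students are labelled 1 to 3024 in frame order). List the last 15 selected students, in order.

2nd selection = 68 + 1×189 = 257
3rd: 257 + 189 = 446
4th: 446 + 189 = 635
5th: 635 + 189 = 824
6th: 824 + 189 = 1013
7th: 1013 + 189 = 1202
8th: 1202 + 189 = 1391
9th: 1391 + 189 = 1580
10th: 1580 + 189 = 1769
11th: 1769 + 189 = 1958
12th: 1958 + 189 = 2147
13th: 2147 + 189 = 2336
14th: 2336 + 189 = 2525
15th: 2525 + 189 = 2714
16th: 2714 + 189 = 2903

257, 446, 635, 824, 1013, 1202, 1391, 1580, 1769, 1958, 2147, 2336, 2525, 2714, 2903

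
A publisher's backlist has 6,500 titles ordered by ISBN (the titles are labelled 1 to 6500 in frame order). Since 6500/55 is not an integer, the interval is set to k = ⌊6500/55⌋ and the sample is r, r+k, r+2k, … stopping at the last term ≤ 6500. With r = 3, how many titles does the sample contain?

k = ⌊6500/55⌋ = 118
Achieved size = ⌊(6500 − 3)/118⌋ + 1 = ⌊6497/118⌋ + 1 = 55 + 1 = 56
(last selection: 3 + 55×118 = 6493 ≤ 6500; next would be 6611 > 6500)

56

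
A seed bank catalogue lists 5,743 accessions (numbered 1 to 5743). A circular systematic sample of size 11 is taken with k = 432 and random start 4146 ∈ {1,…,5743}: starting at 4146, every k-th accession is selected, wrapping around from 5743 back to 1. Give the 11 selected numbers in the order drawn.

Selection 1: 4146
Selection 2: 4146 + 432 = 4578
Selection 3: 4578 + 432 = 5010
Selection 4: 5010 + 432 = 5442
Selection 5: 5442 + 432 = 5874 → 5874 − 5743 = 131
Selection 6: 131 + 432 = 563
Selection 7: 563 + 432 = 995
Selection 8: 995 + 432 = 1427
Selection 9: 1427 + 432 = 1859
Selection 10: 1859 + 432 = 2291
Selection 11: 2291 + 432 = 2723

4146, 4578, 5010, 5442, 131, 563, 995, 1427, 1859, 2291, 2723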